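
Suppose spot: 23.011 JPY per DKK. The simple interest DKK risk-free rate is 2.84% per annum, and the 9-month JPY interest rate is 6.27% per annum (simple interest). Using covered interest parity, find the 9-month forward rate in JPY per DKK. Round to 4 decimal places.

23.5906

T = 9/12 years.
JPY accumulates by 1 + 0.0627×9/12 = 1.047025.
DKK accumulates by 1 + 0.0284×9/12 = 1.021300.
CIP: F = S · (grow JPY)/(grow DKK) = 23.011 × 1.047025/1.021300 = 23.590612 JPY per DKK.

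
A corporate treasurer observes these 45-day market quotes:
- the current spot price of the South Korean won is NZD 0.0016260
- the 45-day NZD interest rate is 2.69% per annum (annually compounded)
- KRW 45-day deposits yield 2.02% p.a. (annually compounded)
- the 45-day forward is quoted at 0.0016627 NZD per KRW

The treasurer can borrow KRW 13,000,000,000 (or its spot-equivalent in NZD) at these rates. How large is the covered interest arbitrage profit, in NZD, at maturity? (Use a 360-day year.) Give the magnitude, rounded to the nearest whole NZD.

T = 45/360 years.
Keep in KRW, deliver into the forward: 13,000,000,000·1.002502963·0.0016627 = NZD 21,669,201.80.
Swap to NZD now, deposit: 13,000,000,000·0.0016260·1.0033235803 = NZD 21,208,253.84.
The quoted forward overvalues KRW, so borrow NZD, buy KRW at spot, deposit the KRW at 2.02%, and sell the proceeds forward at 0.0016627.
The gap between the two covered legs is NZD 460,948.

NZD 460,948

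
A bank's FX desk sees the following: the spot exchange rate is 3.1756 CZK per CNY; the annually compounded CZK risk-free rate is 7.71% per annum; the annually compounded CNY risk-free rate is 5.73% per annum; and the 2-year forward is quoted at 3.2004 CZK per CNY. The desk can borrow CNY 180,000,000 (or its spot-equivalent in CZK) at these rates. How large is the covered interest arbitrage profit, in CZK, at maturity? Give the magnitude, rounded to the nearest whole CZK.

T = 2 years.
Keep in CNY, deliver into the forward: 180,000,000·1.11788329·3.2004 = CZK 643,981,262.64.
Swap to CZK now, deposit: 180,000,000·3.1756·1.16014441 = CZK 663,147,825.91.
The quoted forward undervalues CNY, so borrow CNY, convert to CZK at spot, deposit the CZK at 7.71%, and buy CNY forward at 3.2004 to cover the loan.
Profit = 663,147,825.91 − 643,981,262.64 = CZK 19,166,563.

CZK 19,166,563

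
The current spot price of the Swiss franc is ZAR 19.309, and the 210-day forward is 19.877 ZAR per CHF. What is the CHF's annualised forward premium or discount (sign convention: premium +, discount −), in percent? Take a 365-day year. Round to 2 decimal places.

+5.11%

T = 210/365 years.
CHF trades forward at +2.94163% vs spot over the period.
×(1/T) gives 5.11% p.a.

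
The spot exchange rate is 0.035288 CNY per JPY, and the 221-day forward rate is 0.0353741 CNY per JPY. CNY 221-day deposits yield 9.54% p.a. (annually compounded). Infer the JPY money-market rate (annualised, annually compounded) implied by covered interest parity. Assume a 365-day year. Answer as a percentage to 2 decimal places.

9.10%

T = 221/365 years.
F/S = 0.0353741/0.035288 = 1.0024399 = (growth of CNY) / (growth of JPY).
The CNY side grows by (1 + 0.0954)^(221/365) = 1.0567213.
Hence g_JPY = 1.0541493.
r = 1.0541493^(365/221) − 1 = 0.091000 → 9.10%.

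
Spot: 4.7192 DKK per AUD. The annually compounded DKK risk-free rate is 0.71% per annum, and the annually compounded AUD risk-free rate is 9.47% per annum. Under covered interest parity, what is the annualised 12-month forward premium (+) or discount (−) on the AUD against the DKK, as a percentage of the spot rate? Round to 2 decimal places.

T = 1 year.
No-arbitrage forward: 4.7192 × 1.007100 / 1.094700 = 4.3415605 DKK/AUD.
Annualised premium = (F − S)/S × (1/T) = (4.3415605 − 4.7192)/4.7192 ÷ 1 = -8.00%.

-8.00%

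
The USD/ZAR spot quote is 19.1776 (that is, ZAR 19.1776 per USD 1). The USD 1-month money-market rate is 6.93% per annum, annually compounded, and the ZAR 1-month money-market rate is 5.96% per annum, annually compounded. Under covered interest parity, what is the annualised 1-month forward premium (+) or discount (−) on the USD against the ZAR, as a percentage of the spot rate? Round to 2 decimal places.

-0.91%

T = 1/12 years.
No-arbitrage forward: 19.1776 × 1.0048359 / 1.0055993 = 19.1630413 ZAR/USD.
Annualised premium = (F − S)/S × (1/T) = (19.1630413 − 19.1776)/19.1776 ÷ (1/12) = -0.91%.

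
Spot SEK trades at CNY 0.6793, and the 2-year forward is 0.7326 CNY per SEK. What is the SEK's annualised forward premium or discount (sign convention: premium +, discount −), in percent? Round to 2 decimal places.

T = 2 years.
SEK trades forward at +7.84631% vs spot over the period.
Annualise by dividing by T: 0.0784631 / 2 = 0.039232 → 3.92%.

+3.92%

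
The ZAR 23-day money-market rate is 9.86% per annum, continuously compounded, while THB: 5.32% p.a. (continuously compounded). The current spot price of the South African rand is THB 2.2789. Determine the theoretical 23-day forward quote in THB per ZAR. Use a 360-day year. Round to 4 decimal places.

T = 23/360 years.
THB growth factor: e^(0.0532×23/360) = 1.0034047.
ZAR growth factor: e^(0.0986×23/360) = 1.0063193.
Forward (THB per ZAR) = 2.2789 × 1.0034047 / 1.0063193 = 2.272300.

2.2723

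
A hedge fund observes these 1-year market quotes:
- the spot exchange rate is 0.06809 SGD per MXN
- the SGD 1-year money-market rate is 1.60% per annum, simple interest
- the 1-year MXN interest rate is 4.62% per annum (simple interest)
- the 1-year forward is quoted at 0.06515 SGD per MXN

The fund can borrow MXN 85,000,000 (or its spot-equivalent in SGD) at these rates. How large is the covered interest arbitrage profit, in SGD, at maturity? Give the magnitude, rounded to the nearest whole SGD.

T = 1 year.
Route A — deposit MXN, sell forward: 85,000,000 × 1.046200 × 0.06515 = SGD 5,793,594.05.
Route B — convert at spot, deposit SGD: 85,000,000 × 0.06809 × 1.016000 = SGD 5,880,252.40.
The quoted forward undervalues MXN, so borrow MXN, convert to SGD at spot, deposit the SGD at 1.60%, and buy MXN forward at 0.06515 to cover the loan.
Arbitrage profit = |5,793,594.05 − 5,880,252.40| = SGD 86,658.

SGD 86,658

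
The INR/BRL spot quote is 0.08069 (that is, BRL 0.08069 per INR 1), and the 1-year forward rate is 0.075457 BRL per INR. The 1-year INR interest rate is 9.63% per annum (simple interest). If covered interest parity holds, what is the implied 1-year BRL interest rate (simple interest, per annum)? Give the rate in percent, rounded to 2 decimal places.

2.52%

T = 1 year.
F/S = 0.075457/0.08069 = 0.9351469 = (growth of BRL) / (growth of INR).
The INR side grows by 1 + 0.0963×1 = 1.096300.
Hence g_BRL = 1.0252015.
r = (1.0252015 − 1)/1 = 0.025202 → 2.52%.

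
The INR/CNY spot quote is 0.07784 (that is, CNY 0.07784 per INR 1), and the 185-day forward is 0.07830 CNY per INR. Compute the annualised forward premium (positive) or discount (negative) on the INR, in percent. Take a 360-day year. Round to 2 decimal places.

T = 185/360 years.
(F − S)/S = (0.07830 − 0.07784)/0.07784 = 0.0059096.
Per annum: 0.0059096 / (185/360) = 0.011500 = 1.15%.

+1.15%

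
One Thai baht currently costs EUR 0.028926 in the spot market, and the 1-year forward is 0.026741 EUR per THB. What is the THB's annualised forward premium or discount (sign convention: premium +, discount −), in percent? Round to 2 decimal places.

-7.55%

T = 1 year.
THB trades forward at -7.55376% vs spot over the period.
Per annum: -0.0755376 / 1 = -0.075538 = -7.55%.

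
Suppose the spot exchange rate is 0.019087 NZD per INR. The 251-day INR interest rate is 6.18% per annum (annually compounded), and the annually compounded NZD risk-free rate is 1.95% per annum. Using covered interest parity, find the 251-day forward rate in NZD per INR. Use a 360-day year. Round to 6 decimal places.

0.018554

T = 251/360 years.
Growth of 1 NZD over T: (1 + 0.0195)^(251/360) = 1.013556.
Growth of 1 INR over T: (1 + 0.0618)^(251/360) = 1.0426957.
CIP: F = S · (grow NZD)/(grow INR) = 0.019087 × 1.013556/1.0426957 = 0.01855359 NZD per INR.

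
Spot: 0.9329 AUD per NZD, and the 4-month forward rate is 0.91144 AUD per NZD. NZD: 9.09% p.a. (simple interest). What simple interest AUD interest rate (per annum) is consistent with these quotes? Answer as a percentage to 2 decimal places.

T = 4/12 years.
CIP gives F = S · g_AUD/g_NZD, so g_AUD/g_NZD = 0.91144/0.9329 = 0.9769965.
The NZD side grows by 1 + 0.0909×4/12 = 1.030300.
That pins the AUD growth at 1.0065995.
(1.0065995 − 1)/T = 0.019799, i.e. 1.98%.

1.98%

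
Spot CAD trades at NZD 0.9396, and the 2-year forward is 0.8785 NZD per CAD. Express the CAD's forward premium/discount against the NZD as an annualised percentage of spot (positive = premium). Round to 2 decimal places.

-3.25%

T = 2 years.
CAD trades forward at -6.50277% vs spot over the period.
×(1/T) gives -3.25% p.a.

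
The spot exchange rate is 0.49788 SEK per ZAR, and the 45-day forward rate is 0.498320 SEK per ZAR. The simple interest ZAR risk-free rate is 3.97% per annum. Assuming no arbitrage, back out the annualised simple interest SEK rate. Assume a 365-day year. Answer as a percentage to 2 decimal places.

4.69%

T = 45/365 years.
CIP gives F = S · g_SEK/g_ZAR, so g_SEK/g_ZAR = 0.49832/0.49788 = 1.0008837.
The ZAR side grows by 1 + 0.0397×45/365 = 1.0048945.
Hence g_SEK = 1.0057825.
(1.0057825 − 1)/T = 0.046903, i.e. 4.69%.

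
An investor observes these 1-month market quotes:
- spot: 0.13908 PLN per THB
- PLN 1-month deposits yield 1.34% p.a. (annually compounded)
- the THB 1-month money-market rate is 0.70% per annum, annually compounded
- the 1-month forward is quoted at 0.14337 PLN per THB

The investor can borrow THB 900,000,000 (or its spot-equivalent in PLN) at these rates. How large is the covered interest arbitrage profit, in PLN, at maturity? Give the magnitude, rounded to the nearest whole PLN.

T = 1/12 years.
Invest the THB and cover forward: 900,000,000 × 1.00058147013 × 0.14337 = PLN 129,108,028.84.
Convert at spot and invest in PLN: 900,000,000 × 0.13908 × 1.00110986662 = PLN 125,310,924.22.
The quoted forward overvalues THB, so borrow PLN, buy THB at spot, deposit the THB at 0.70%, and sell the proceeds forward at 0.14337.
Profit = 129,108,028.84 − 125,310,924.22 = PLN 3,797,105.

PLN 3,797,105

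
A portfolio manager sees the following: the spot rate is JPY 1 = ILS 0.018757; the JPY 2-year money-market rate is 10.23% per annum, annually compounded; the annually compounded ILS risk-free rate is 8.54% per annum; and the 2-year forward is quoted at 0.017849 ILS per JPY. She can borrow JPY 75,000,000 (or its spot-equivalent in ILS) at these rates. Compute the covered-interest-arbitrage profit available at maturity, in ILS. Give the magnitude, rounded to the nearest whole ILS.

T = 2 years.
Invest the JPY and cover forward: 75,000,000 × 1.21506529 × 0.017849 = ILS 1,626,577.53.
Convert at spot and invest in ILS: 75,000,000 × 0.018757 × 1.17809316 = ILS 1,657,312.01.
The quoted forward undervalues JPY, so borrow JPY, convert to ILS at spot, deposit the ILS at 8.54%, and buy JPY forward at 0.017849 to cover the loan.
The gap between the two covered legs is ILS 30,734.

ILS 30,734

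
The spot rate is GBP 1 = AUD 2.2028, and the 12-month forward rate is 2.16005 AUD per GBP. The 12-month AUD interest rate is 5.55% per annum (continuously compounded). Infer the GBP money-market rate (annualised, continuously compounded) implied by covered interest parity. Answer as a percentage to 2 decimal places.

7.51%

T = 1 year.
By CIP, F/S equals the AUD-to-GBP growth ratio: 2.16005/2.2028 = 0.9805929.
The AUD side grows by e^(0.0555×1) = 1.057069.
That pins the GBP growth at 1.0779897.
Take logs: ln 1.0779897 / 1 = 0.075098, so 7.51%.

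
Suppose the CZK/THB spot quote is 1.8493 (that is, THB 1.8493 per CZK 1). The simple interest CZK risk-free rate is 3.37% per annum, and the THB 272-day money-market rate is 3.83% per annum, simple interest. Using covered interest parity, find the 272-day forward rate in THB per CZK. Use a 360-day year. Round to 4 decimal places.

1.8556

T = 272/360 years.
Growth of 1 THB over T: 1 + 0.0383×272/360 = 1.0289378.
CZK accumulates by 1 + 0.0337×272/360 = 1.0254622.
So F = 1.8493 × 1.0289378 / 1.0254622 = 1.855568 (THB/CZK).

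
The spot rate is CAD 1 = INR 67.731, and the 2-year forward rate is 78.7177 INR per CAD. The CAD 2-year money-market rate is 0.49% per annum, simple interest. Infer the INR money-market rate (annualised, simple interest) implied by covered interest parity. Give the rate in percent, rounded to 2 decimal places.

8.68%

T = 2 years.
CIP gives F = S · g_INR/g_CAD, so g_INR/g_CAD = 78.7177/67.731 = 1.1622108.
The CAD side grows by 1 + 0.0049×2 = 1.009800.
That pins the INR growth at 1.1736005.
(1.1736005 − 1)/T = 0.086800, i.e. 8.68%.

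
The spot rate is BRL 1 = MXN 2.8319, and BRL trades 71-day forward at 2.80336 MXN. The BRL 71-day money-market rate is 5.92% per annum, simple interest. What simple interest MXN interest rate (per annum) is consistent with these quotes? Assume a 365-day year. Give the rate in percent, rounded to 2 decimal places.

0.68%

T = 71/365 years.
By CIP, F/S equals the MXN-to-BRL growth ratio: 2.80336/2.8319 = 0.9899220.
BRL growth factor: 1 + 0.0592×71/365 = 1.0115156.
Hence g_MXN = 1.0013215.
(1.0013215 − 1)/T = 0.006794, i.e. 0.68%.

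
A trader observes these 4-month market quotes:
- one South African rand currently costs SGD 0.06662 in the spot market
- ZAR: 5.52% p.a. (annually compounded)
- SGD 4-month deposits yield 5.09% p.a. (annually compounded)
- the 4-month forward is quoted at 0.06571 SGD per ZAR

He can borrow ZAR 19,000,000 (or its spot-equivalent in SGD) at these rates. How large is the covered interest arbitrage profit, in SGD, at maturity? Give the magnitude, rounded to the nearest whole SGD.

SGD 15,850

T = 4/12 years.
Route A — deposit ZAR, sell forward: 19,000,000 × 1.018071455 × 0.06571 = SGD 1,271,052.03.
Route B — convert at spot, deposit SGD: 19,000,000 × 0.06662 × 1.016686673 = SGD 1,286,901.66.
The quoted forward undervalues ZAR, so borrow ZAR, convert to SGD at spot, deposit the SGD at 5.09%, and buy ZAR forward at 0.06571 to cover the loan.
Arbitrage profit = |1,271,052.03 − 1,286,901.66| = SGD 15,850.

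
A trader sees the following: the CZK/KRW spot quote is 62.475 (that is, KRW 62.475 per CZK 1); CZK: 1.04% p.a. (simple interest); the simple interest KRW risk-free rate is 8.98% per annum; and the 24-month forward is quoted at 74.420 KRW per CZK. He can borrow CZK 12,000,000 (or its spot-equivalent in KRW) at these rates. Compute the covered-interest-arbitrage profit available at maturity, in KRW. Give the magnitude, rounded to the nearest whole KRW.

T = 2 years.
Route A — deposit CZK, sell forward: 12,000,000 × 1.020800 × 74.420 = KRW 911,615,232.00.
Route B — convert at spot, deposit KRW: 12,000,000 × 62.475 × 1.179600 = KRW 884,346,120.00.
The quoted forward overvalues CZK, so borrow KRW, buy CZK at spot, deposit the CZK at 1.04%, and sell the proceeds forward at 74.420.
The gap between the two covered legs is KRW 27,269,112.

KRW 27,269,112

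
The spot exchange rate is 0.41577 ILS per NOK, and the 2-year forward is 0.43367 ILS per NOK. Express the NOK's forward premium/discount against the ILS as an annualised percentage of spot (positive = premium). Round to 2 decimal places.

T = 2 years.
NOK trades forward at +4.30526% vs spot over the period.
Annualise by dividing by T: 0.0430526 / 2 = 0.021526 → 2.15%.

+2.15%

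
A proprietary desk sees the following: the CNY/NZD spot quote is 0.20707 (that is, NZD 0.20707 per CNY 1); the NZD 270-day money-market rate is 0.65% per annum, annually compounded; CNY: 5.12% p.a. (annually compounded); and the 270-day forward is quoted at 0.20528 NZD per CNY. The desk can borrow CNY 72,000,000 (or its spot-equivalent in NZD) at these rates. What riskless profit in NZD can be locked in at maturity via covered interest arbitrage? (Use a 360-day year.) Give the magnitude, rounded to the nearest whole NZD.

T = 270/360 years.
Keep in CNY, deliver into the forward: 72,000,000·1.0381593367·0.20528 = NZD 15,344,161.10.
Swap to NZD now, deposit: 72,000,000·0.20707·1.0048710498 = NZD 14,981,662.68.
The quoted forward overvalues CNY, so borrow NZD, buy CNY at spot, deposit the CNY at 5.12%, and sell the proceeds forward at 0.20528.
The gap between the two covered legs is NZD 362,498.

NZD 362,498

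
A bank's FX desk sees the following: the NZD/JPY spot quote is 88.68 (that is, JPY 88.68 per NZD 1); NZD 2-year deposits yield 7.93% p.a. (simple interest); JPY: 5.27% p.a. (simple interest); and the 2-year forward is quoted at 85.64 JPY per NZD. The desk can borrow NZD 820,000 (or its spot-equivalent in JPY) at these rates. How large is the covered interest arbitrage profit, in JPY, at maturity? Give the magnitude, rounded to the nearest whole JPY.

JPY 980,418

T = 2 years.
Invest the NZD and cover forward: 820,000 × 1.158600 × 85.64 = JPY 81,362,453.28.
Convert at spot and invest in JPY: 820,000 × 88.68 × 1.105400 = JPY 80,382,035.04.
The quoted forward overvalues NZD, so borrow JPY, buy NZD at spot, deposit the NZD at 7.93%, and sell the proceeds forward at 85.64.
Profit = 81,362,453.28 − 80,382,035.04 = JPY 980,418.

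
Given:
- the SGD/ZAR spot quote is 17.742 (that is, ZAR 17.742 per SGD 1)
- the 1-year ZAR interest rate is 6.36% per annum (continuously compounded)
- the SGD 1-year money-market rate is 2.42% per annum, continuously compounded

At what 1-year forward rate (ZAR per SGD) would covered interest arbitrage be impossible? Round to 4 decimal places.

18.4550

T = 1 year.
Growth of 1 ZAR over T: e^(0.0636×1) = 1.06566605.
SGD growth factor: e^(0.0242×1) = 1.0244952.
CIP: F = S · (grow ZAR)/(grow SGD) = 17.742 × 1.06566605/1.0244952 = 18.454988 ZAR per SGD.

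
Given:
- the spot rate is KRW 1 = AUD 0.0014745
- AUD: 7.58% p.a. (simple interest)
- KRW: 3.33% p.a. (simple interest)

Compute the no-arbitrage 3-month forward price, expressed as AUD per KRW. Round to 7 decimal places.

0.0014900

T = 3/12 years.
AUD growth factor: 1 + 0.0758×3/12 = 1.018950.
KRW accumulates by 1 + 0.0333×3/12 = 1.008325.
CIP: F = S · (grow AUD)/(grow KRW) = 0.0014745 × 1.018950/1.008325 = 0.001490037 AUD per KRW.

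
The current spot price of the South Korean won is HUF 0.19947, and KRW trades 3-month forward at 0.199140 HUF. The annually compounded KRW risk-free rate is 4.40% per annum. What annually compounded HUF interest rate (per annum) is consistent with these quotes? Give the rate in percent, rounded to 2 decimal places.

3.71%

T = 3/12 years.
F/S = 0.19914/0.19947 = 0.9983456 = (growth of HUF) / (growth of KRW).
The KRW side grows by (1 + 0.0440)^(3/12) = 1.010823.
So the HUF growth factor = 1.0091507.
r = 1.0091507^(12/3) − 1 = 0.037108 → 3.71%.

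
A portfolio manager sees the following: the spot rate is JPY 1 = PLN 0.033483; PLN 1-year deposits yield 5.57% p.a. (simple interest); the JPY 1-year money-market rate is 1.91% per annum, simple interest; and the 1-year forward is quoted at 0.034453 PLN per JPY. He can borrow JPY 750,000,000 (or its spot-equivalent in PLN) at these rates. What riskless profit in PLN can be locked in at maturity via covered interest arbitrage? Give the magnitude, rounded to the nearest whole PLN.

T = 1 year.
Route A — deposit JPY, sell forward: 750,000,000 × 1.019100 × 0.034453 = PLN 26,333,289.23.
Route B — convert at spot, deposit PLN: 750,000,000 × 0.033483 × 1.055700 = PLN 26,511,002.33.
The quoted forward undervalues JPY, so borrow JPY, convert to PLN at spot, deposit the PLN at 5.57%, and buy JPY forward at 0.034453 to cover the loan.
Arbitrage profit = |26,333,289.23 − 26,511,002.33| = PLN 177,713.

PLN 177,713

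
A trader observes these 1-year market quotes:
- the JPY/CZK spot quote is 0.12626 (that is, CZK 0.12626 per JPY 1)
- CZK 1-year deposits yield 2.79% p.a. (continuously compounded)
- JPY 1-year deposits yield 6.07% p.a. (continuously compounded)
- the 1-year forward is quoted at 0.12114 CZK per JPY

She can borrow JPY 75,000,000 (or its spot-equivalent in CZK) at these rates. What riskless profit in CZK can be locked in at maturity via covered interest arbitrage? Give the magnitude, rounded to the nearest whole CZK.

CZK 83,348

T = 1 year.
Keep in JPY, deliver into the forward: 75,000,000·1.062580092·0.12114 = CZK 9,654,071.43.
Swap to CZK now, deposit: 75,000,000·0.12626·1.02829285 = CZK 9,737,419.14.
The quoted forward undervalues JPY, so borrow JPY, convert to CZK at spot, deposit the CZK at 2.79%, and buy JPY forward at 0.12114 to cover the loan.
Profit = 9,737,419.14 − 9,654,071.43 = CZK 83,348.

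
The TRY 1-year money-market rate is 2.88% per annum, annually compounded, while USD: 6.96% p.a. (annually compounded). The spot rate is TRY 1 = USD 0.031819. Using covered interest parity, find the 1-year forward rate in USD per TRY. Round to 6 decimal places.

0.033081

T = 1 year.
USD growth factor: (1 + 0.0696)^1 = 1.069600.
TRY growth factor: (1 + 0.0288)^1 = 1.028800.
So F = 0.031819 × 1.069600 / 1.028800 = 0.03308087 (USD/TRY).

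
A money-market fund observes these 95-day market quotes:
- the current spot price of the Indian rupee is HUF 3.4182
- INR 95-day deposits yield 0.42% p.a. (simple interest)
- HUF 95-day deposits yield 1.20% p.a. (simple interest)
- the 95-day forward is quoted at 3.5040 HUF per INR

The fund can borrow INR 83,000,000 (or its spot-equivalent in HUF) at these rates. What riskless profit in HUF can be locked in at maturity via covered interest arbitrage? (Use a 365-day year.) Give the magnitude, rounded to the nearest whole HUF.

T = 95/365 years.
Route A — deposit INR, sell forward: 83,000,000 × 1.00109315068 × 3.5040 = HUF 291,149,923.20.
Route B — convert at spot, deposit HUF: 83,000,000 × 3.4182 × 1.00312328767 = HUF 284,596,709.82.
The quoted forward overvalues INR, so borrow HUF, buy INR at spot, deposit the INR at 0.42%, and sell the proceeds forward at 3.5040.
The gap between the two covered legs is HUF 6,553,213.

HUF 6,553,213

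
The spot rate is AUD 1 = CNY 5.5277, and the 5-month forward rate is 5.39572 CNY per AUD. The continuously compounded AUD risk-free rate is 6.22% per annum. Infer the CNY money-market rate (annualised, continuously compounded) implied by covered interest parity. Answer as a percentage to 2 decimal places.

0.42%

T = 5/12 years.
CIP gives F = S · g_CNY/g_AUD, so g_CNY/g_AUD = 5.39572/5.5277 = 0.9761239.
The AUD side grows by e^(0.0622×5/12) = 1.0262554.
That pins the CNY growth at 1.0017524.
Take logs: ln 1.0017524 / (5/12) = 0.004202, so 0.42%.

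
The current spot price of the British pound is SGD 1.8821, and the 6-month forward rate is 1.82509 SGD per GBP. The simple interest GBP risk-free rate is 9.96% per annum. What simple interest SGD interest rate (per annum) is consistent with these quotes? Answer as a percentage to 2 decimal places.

T = 6/12 years.
F/S = 1.82509/1.8821 = 0.9697094 = (growth of SGD) / (growth of GBP).
The GBP side grows by 1 + 0.0996×6/12 = 1.049800.
That pins the SGD growth at 1.0180009.
r = (1.0180009 − 1)/(6/12) = 0.036002 → 3.60%.

3.60%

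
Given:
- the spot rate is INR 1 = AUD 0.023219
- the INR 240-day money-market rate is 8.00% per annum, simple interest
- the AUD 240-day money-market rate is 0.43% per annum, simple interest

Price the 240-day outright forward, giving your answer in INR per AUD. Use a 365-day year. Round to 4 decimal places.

T = 240/365 years.
AUD accumulates by 1 + 0.0043×240/365 = 1.0028274.
Growth of 1 INR over T: 1 + 0.0800×240/365 = 1.05260274.
CIP: F = S · (grow AUD)/(grow INR) = 0.023219 × 1.0028274/1.05260274 = 0.022121023 AUD per INR.
Quoted the other way: 1/0.022121023 = 45.2059 INR per AUD.

45.2059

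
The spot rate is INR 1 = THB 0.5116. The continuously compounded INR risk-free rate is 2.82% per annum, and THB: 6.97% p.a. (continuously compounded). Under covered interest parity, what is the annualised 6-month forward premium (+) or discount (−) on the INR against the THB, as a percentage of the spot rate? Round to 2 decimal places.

T = 6/12 years.
CIP forward (THB per INR) = 0.5116 × 1.0354644/1.0141999 = 0.5223266.
Annualised premium = (F − S)/S × (1/T) = (0.5223266 − 0.5116)/0.5116 ÷ (6/12) = 4.19%.

+4.19%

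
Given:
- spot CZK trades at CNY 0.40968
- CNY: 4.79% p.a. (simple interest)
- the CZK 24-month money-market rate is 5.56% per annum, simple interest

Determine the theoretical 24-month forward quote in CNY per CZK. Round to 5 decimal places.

0.40400

T = 2 years.
CNY growth factor: 1 + 0.0479×2 = 1.095800.
CZK growth factor: 1 + 0.0556×2 = 1.111200.
So F = 0.40968 × 1.095800 / 1.111200 = 0.4040023 (CNY/CZK).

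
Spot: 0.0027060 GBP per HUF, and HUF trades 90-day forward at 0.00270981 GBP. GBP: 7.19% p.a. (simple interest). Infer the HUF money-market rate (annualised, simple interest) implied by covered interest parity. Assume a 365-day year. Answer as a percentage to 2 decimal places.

6.61%

T = 90/365 years.
By CIP, F/S equals the GBP-to-HUF growth ratio: 0.00270981/0.002706 = 1.0014080.
GBP growth factor: 1 + 0.0719×90/365 = 1.0177288.
Hence g_HUF = 1.0162979.
r = (1.0162979 − 1)/(90/365) = 0.066097 → 6.61%.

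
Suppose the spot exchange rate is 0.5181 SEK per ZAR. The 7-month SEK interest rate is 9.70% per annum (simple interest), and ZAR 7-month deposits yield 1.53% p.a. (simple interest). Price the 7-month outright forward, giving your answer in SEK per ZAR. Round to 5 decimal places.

0.54257

T = 7/12 years.
SEK accumulates by 1 + 0.0970×7/12 = 1.0565833.
ZAR growth factor: 1 + 0.0153×7/12 = 1.008925.
Forward (SEK per ZAR) = 0.5181 × 1.0565833 / 1.008925 = 0.5425733.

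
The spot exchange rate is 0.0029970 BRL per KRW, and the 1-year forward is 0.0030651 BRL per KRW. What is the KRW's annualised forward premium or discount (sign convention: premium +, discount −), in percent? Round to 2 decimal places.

+2.27%

T = 1 year.
(F − S)/S = (0.0030651 − 0.002997)/0.002997 = 0.0227227.
×(1/T) gives 2.27% p.a.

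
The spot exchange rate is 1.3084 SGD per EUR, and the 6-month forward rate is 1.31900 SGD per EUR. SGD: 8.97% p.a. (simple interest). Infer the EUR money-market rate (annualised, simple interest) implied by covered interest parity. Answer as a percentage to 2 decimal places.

7.29%

T = 6/12 years.
CIP gives F = S · g_SGD/g_EUR, so g_SGD/g_EUR = 1.319/1.3084 = 1.0081015.
SGD growth factor: 1 + 0.0897×6/12 = 1.044850.
That pins the EUR growth at 1.0364532.
r = (1.0364532 − 1)/(6/12) = 0.072906 → 7.29%.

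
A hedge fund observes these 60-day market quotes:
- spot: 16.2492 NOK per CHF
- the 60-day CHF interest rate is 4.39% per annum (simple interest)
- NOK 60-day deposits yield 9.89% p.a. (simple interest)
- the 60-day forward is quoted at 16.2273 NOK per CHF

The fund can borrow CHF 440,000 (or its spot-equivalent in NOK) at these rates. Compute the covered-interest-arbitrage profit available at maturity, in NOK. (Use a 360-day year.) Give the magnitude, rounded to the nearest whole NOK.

NOK 75,245

T = 60/360 years.
Route A — deposit CHF, sell forward: 440,000 × 1.007316667 × 16.2273 = NOK 7,192,253.09.
Route B — convert at spot, deposit NOK: 440,000 × 16.2492 × 1.016483333 = NOK 7,267,498.03.
The quoted forward undervalues CHF, so borrow CHF, convert to NOK at spot, deposit the NOK at 9.89%, and buy CHF forward at 16.2273 to cover the loan.
Arbitrage profit = |7,192,253.09 − 7,267,498.03| = NOK 75,245.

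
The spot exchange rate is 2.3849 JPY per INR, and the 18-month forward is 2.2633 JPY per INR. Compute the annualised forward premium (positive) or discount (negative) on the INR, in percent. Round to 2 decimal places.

T = 18/12 years.
Period premium: (2.2633 − 2.3849)/2.3849 = -0.0509875.
Annualise by dividing by T: -0.0509875 / (18/12) = -0.033992 → -3.40%.

-3.40%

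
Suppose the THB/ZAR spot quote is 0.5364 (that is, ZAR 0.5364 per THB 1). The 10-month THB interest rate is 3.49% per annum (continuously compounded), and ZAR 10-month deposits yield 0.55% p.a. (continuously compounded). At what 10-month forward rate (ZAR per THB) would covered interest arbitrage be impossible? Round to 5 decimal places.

0.52342

T = 10/12 years.
ZAR accumulates by e^(0.0055×10/12) = 1.0045939.
THB accumulates by e^(0.0349×10/12) = 1.0295104.
CIP: F = S · (grow ZAR)/(grow THB) = 0.5364 × 1.0045939/1.0295104 = 0.5234179 ZAR per THB.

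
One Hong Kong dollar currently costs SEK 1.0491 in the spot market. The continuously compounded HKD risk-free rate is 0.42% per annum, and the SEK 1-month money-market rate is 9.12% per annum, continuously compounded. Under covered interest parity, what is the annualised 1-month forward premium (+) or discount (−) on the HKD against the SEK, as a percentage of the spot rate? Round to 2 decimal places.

+8.73%

T = 1/12 years.
CIP forward (SEK per HKD) = 1.0491 × 1.007629/1.0003501 = 1.0567336.
Annualised premium = (F − S)/S × (1/T) = (1.0567336 − 1.0491)/1.0491 ÷ (1/12) = 8.73%.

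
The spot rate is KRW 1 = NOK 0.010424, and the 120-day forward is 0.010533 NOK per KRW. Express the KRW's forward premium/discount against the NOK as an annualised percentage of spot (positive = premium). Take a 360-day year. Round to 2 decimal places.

T = 120/360 years.
Period premium: (0.010533 − 0.010424)/0.010424 = 0.0104566.
Annualise by dividing by T: 0.0104566 / (120/360) = 0.031370 → 3.14%.

+3.14%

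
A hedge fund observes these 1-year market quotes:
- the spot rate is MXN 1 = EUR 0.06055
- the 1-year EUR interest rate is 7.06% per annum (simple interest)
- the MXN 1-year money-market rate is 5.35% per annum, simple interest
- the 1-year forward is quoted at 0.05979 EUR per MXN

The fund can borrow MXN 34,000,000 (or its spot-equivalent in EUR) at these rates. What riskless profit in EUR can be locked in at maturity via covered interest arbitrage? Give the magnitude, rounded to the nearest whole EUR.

EUR 62,426

T = 1 year.
Invest the MXN and cover forward: 34,000,000 × 1.053500 × 0.05979 = EUR 2,141,618.01.
Convert at spot and invest in EUR: 34,000,000 × 0.06055 × 1.070600 = EUR 2,204,044.22.
The quoted forward undervalues MXN, so borrow MXN, convert to EUR at spot, deposit the EUR at 7.06%, and buy MXN forward at 0.05979 to cover the loan.
Arbitrage profit = |2,141,618.01 − 2,204,044.22| = EUR 62,426.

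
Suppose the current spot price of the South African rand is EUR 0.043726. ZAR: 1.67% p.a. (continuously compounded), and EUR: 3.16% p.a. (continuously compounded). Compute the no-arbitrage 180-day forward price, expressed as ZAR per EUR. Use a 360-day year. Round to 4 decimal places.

T = 180/360 years.
Growth of 1 EUR over T: e^(0.0316×180/360) = 1.01592548.
ZAR accumulates by e^(0.0167×180/360) = 1.00838496.
Forward (EUR per ZAR) = 0.043726 × 1.01592548 / 1.00838496 = 0.044052975.
Quoted the other way: 1/0.044052975 = 22.6999 ZAR per EUR.

22.6999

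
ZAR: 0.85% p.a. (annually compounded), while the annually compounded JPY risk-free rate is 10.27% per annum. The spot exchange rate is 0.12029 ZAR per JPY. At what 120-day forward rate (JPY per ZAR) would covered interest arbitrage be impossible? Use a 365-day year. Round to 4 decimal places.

T = 120/365 years.
ZAR growth factor: (1 + 0.0085)^(120/365) = 1.0027866.
Growth of 1 JPY over T: (1 + 0.1027)^(120/365) = 1.0326629.
CIP: F = S · (grow ZAR)/(grow JPY) = 0.12029 × 1.0027866/1.0326629 = 0.1168099 ZAR per JPY.
Invert for JPY per ZAR: 1 / 0.1168099 = 8.5609.

8.5609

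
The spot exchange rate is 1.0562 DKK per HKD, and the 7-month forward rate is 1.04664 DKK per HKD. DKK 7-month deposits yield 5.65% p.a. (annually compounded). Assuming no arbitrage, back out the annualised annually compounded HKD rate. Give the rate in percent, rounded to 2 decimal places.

7.31%

T = 7/12 years.
By CIP, F/S equals the DKK-to-HKD growth ratio: 1.04664/1.0562 = 0.9909487.
The DKK side grows by (1 + 0.0565)^(7/12) = 1.0325804.
Hence g_HKD = 1.042012.
Annualise: 1.042012^(12/7) − 1 = 0.073097 = 7.31%.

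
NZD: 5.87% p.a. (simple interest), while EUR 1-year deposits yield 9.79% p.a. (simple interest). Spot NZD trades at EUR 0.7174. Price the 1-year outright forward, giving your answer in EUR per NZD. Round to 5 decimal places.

0.74396

T = 1 year.
EUR growth factor: 1 + 0.0979×1 = 1.097900.
NZD accumulates by 1 + 0.0587×1 = 1.058700.
CIP: F = S · (grow EUR)/(grow NZD) = 0.7174 × 1.097900/1.058700 = 0.7439628 EUR per NZD.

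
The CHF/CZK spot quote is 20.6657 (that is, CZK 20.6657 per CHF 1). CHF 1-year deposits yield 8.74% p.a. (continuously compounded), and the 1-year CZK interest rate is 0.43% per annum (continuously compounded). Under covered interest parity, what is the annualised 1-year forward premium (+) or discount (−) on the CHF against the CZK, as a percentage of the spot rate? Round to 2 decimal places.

-7.97%

T = 1 year.
No-arbitrage forward: 20.6657 × 1.0043093 / 1.0913331 = 19.0178001 CZK/CHF.
(F − S)/S ÷ T = (19.0178001 − 20.6657)/20.6657/1 = -0.079741 → -7.97%.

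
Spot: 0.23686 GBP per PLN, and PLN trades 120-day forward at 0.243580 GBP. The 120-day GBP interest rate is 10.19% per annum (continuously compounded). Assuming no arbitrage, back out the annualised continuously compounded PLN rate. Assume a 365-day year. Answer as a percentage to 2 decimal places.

1.68%

T = 120/365 years.
By CIP, F/S equals the GBP-to-PLN growth ratio: 0.24358/0.23686 = 1.0283712.
The GBP side grows by e^(0.1019×120/365) = 1.0340689.
That pins the PLN growth at 1.0055405.
Take logs: ln 1.0055405 / (120/365) = 0.016806, so 1.68%.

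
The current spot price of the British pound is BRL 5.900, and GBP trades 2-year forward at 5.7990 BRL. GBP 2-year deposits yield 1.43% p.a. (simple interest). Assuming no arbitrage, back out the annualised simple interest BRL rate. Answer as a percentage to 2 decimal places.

T = 2 years.
By CIP, F/S equals the BRL-to-GBP growth ratio: 5.799/5.9 = 0.9828814.
GBP growth factor: 1 + 0.0143×2 = 1.028600.
That pins the BRL growth at 1.0109918.
(1.0109918 − 1)/T = 0.005496, i.e. 0.55%.

0.55%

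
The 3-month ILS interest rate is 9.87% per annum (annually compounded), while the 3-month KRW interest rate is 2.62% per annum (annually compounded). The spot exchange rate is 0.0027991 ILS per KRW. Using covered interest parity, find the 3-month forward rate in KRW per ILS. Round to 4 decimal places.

351.2124

T = 3/12 years.
ILS growth factor: (1 + 0.0987)^(3/12) = 1.023810976.
KRW growth factor: (1 + 0.0262)^(3/12) = 1.006486612.
Forward (ILS per KRW) = 0.0027991 × 1.023810976 / 1.006486612 = 0.00284728010.
Invert for KRW per ILS: 1 / 0.00284728010 = 351.2124.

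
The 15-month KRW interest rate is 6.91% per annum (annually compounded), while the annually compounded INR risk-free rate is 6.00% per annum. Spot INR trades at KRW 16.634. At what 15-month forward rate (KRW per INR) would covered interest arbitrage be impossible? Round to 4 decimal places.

16.8127

T = 15/12 years.
KRW growth factor: (1 + 0.0691)^(15/12) = 1.08710855.
INR accumulates by (1 + 0.0600)^(15/12) = 1.07555428.
Forward (KRW per INR) = 16.634 × 1.08710855 / 1.07555428 = 16.812693.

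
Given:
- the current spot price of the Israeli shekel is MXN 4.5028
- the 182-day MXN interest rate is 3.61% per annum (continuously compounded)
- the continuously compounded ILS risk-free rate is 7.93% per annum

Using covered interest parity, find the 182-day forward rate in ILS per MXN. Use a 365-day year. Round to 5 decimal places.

0.22692

T = 182/365 years.
MXN growth factor: e^(0.0361×182/365) = 1.0181635.
ILS growth factor: e^(0.0793×182/365) = 1.0403335.
So F = 4.5028 × 1.0181635 / 1.0403335 = 4.406843 (MXN/ILS).
Invert for ILS per MXN: 1 / 4.406843 = 0.22692.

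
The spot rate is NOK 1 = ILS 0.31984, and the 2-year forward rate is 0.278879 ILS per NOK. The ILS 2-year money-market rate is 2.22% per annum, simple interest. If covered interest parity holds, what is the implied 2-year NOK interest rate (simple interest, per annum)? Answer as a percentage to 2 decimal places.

T = 2 years.
F/S = 0.278879/0.31984 = 0.8719328 = (growth of ILS) / (growth of NOK).
ILS growth factor: 1 + 0.0222×2 = 1.044400.
Hence g_NOK = 1.1977987.
r = (1.1977987 − 1)/2 = 0.098899 → 9.89%.

9.89%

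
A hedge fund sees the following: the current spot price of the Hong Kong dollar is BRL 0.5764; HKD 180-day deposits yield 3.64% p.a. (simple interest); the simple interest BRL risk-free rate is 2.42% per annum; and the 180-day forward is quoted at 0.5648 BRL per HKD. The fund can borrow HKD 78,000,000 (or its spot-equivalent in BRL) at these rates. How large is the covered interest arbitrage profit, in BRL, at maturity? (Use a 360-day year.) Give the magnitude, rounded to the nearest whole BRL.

BRL 647,016

T = 180/360 years.
Keep in HKD, deliver into the forward: 78,000,000·1.018200·0.5648 = BRL 44,856,190.08.
Swap to BRL now, deposit: 78,000,000·0.5764·1.012100 = BRL 45,503,206.32.
The quoted forward undervalues HKD, so borrow HKD, convert to BRL at spot, deposit the BRL at 2.42%, and buy HKD forward at 0.5648 to cover the loan.
Profit = 45,503,206.32 − 44,856,190.08 = BRL 647,016.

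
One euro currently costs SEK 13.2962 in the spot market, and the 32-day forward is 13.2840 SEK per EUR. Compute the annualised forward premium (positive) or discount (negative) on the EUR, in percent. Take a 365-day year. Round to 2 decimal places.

T = 32/365 years.
EUR trades forward at -0.09176% vs spot over the period.
Per annum: -0.0009176 / (32/365) = -0.010466 = -1.05%.

-1.05%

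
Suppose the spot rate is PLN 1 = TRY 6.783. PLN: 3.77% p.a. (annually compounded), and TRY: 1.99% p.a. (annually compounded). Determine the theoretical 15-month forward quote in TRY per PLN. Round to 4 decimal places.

6.6379

T = 15/12 years.
TRY accumulates by (1 + 0.0199)^(15/12) = 1.0249366.
PLN accumulates by (1 + 0.0377)^(15/12) = 1.047345.
Forward (TRY per PLN) = 6.783 × 1.0249366 / 1.047345 = 6.637875.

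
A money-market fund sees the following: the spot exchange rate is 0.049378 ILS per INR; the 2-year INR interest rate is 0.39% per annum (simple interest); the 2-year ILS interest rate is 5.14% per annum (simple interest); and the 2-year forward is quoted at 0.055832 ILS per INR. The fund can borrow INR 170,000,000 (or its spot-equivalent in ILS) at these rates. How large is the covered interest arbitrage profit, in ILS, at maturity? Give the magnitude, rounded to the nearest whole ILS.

ILS 308,283

T = 2 years.
Keep in INR, deliver into the forward: 170,000,000·1.007800·0.055832 = ILS 9,565,473.23.
Swap to ILS now, deposit: 170,000,000·0.049378·1.102800 = ILS 9,257,189.93.
The quoted forward overvalues INR, so borrow ILS, buy INR at spot, deposit the INR at 0.39%, and sell the proceeds forward at 0.055832.
Profit = 9,565,473.23 − 9,257,189.93 = ILS 308,283.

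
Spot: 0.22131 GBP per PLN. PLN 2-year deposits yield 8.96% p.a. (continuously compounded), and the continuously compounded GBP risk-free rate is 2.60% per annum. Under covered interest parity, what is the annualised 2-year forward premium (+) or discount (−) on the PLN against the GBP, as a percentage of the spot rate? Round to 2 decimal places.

T = 2 years.
F = S · g_GBP/g_PLN = 0.22131 × 1.0533757/1.196260 = 0.19487618.
Annualised premium = (F − S)/S × (1/T) = (0.19487618 − 0.22131)/0.22131 ÷ 2 = -5.97%.

-5.97%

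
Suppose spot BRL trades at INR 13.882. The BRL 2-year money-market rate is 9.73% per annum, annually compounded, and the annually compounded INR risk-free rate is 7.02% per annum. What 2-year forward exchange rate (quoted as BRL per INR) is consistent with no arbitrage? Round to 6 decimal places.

T = 2 years.
INR growth factor: (1 + 0.0702)^2 = 1.145328.
Growth of 1 BRL over T: (1 + 0.0973)^2 = 1.2040673.
CIP: F = S · (grow INR)/(grow BRL) = 13.882 × 1.145328/1.2040673 = 13.20478 INR per BRL.
Invert for BRL per INR: 1 / 13.20478 = 0.075730.

0.075730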